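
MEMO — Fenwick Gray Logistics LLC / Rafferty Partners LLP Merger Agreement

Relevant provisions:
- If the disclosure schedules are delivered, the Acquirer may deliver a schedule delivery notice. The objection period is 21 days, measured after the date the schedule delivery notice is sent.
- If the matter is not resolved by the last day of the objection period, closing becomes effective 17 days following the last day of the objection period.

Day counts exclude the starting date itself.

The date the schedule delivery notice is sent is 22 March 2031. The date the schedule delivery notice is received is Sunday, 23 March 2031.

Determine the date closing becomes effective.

Adding 21 calendar days to 22 March 2031 gives 12 April 2031, which is the last day of the objection period.
The date closing becomes effective: 12 April 2031 + 17 days = 29 April 2031.

29 April 2031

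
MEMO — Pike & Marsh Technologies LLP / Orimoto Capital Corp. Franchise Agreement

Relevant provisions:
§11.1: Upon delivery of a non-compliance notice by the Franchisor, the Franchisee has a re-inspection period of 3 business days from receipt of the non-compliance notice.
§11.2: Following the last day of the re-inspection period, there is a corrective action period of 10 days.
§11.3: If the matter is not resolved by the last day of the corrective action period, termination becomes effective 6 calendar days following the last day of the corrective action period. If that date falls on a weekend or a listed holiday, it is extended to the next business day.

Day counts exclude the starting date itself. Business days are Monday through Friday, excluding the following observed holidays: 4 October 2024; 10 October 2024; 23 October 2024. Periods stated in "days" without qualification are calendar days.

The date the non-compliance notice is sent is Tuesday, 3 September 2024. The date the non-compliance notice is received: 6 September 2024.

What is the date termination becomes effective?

27 September 2024

The last day of the re-inspection period: counting 3 business days from Friday, 6 September 2024 (Sep 9, Sep 10, Sep 11, skipping weekends) reaches Wednesday, 11 September 2024.
Adding 10 calendar days to 11 September 2024 gives 21 September 2024, which is the last day of the corrective action period.
The date termination becomes effective: 21 September 2024 + 6 days = 27 September 2024. 27 September 2024 is a Friday and is not a listed holiday, so no roll-forward applies.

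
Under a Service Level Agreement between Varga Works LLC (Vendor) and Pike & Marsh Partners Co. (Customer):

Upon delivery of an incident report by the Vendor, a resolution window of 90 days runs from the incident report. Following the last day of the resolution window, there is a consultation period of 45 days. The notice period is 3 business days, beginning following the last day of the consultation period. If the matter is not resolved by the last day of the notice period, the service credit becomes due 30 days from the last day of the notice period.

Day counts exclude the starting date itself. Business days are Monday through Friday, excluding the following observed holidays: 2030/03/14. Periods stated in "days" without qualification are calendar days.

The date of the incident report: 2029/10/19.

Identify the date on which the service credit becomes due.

Adding 90 calendar days to 2029/10/19 gives 2030/01/17, which is the last day of the resolution window.
The last day of the consultation period: 45 calendar days after 2030/01/17 is 2030/03/03.
The last day of the notice period: counting 3 business days from Sunday, 2030/03/03 (Mar 4, Mar 5, Mar 6, skipping weekends) reaches Wednesday, 2030/03/06.
The date on which the service credit becomes due: 30 calendar days after 2030/03/06 is 2030/04/05.

2030/04/05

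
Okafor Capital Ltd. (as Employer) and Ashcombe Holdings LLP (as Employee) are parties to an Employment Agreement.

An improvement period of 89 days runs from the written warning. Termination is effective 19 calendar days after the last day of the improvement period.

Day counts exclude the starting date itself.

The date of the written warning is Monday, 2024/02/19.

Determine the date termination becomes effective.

The last day of the improvement period: 89 calendar days after 2024/02/19 is 2024/05/18.
The date termination becomes effective: 2024/05/18 + 19 days = 2024/06/06.

2024/06/06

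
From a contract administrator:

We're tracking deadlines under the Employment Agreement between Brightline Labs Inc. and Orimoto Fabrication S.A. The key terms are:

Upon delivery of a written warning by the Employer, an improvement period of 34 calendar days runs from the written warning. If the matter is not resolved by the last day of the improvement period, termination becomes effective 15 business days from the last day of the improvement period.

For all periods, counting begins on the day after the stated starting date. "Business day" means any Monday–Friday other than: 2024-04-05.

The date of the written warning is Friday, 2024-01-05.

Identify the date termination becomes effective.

The last day of the improvement period: 34 calendar days after 2024-01-05 is 2024-02-08.
The date termination becomes effective: counting 15 business days from Thursday, 2024-02-08 (Feb 9, Feb 12, Feb 13, Feb 14, …, Feb 27, Feb 28, Feb 29, skipping weekends) reaches Thursday, 2024-02-29.

2024-02-29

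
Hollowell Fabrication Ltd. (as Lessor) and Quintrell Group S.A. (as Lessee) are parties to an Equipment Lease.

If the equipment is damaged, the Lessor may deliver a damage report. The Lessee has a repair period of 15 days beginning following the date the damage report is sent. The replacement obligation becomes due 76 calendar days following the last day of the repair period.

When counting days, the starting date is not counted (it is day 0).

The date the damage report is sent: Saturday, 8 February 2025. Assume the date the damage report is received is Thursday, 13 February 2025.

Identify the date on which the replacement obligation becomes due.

The last day of the repair period: 8 February 2025 + 15 days = 23 February 2025.
Adding 76 calendar days to 23 February 2025 gives 10 May 2025, which is the date on which the replacement obligation becomes due.

10 May 2025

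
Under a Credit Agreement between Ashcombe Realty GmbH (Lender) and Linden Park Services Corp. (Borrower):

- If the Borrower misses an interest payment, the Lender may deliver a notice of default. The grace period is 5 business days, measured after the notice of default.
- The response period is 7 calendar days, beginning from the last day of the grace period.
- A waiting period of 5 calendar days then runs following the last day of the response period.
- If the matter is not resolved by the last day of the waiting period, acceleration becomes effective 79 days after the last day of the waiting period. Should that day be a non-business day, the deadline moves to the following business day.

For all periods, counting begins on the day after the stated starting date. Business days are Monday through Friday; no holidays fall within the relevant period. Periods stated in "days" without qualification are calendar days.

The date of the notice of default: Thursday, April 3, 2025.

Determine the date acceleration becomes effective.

July 10, 2025

The last day of the grace period: counting 5 business days from Thursday, April 3, 2025 (Apr 4, Apr 7, Apr 8, Apr 9, Apr 10, skipping weekends) reaches Thursday, April 10, 2025.
The last day of the response period: April 10, 2025 + 7 days = April 17, 2025.
Adding 5 calendar days to April 17, 2025 gives April 22, 2025, which is the last day of the waiting period.
The date acceleration becomes effective: April 22, 2025 + 79 days = July 10, 2025. July 10, 2025 is a Thursday, so no roll-forward applies.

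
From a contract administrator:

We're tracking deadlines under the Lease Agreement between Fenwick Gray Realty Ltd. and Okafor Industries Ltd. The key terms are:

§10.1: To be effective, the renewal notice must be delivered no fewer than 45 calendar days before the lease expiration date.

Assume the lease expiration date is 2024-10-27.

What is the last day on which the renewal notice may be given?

2024-09-12

2024-10-27 minus 45 days is 2024-09-12.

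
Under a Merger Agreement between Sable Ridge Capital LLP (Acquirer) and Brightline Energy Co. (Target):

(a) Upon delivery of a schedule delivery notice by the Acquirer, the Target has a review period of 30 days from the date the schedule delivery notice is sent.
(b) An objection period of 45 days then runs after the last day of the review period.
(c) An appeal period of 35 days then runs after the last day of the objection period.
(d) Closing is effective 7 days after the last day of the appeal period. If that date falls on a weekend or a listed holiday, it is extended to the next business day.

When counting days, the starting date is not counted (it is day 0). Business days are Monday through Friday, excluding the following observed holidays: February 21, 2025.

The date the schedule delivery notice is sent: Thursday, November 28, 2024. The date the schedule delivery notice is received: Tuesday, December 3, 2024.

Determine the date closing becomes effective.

March 25, 2025

The last day of the review period: 30 calendar days after November 28, 2024 is December 28, 2024.
The last day of the objection period: 45 calendar days after December 28, 2024 is February 11, 2025.
The last day of the appeal period: February 11, 2025 + 35 days = March 18, 2025.
The date closing becomes effective: March 18, 2025 + 7 days = March 25, 2025. March 25, 2025 is a Tuesday and is not a listed holiday, so no roll-forward applies.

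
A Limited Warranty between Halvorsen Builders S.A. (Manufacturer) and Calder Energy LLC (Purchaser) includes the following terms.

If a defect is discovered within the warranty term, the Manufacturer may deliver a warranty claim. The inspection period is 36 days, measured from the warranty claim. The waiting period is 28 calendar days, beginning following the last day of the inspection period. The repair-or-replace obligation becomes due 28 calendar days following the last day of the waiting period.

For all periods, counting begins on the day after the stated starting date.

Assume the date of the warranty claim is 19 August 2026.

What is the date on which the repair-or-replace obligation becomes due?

19 November 2026

Adding 36 calendar days to 19 August 2026 gives 24 September 2026, which is the last day of the inspection period.
The last day of the waiting period: 24 September 2026 + 28 days = 22 October 2026.
Adding 28 calendar days to 22 October 2026 gives 19 November 2026, which is the date on which the repair-or-replace obligation becomes due.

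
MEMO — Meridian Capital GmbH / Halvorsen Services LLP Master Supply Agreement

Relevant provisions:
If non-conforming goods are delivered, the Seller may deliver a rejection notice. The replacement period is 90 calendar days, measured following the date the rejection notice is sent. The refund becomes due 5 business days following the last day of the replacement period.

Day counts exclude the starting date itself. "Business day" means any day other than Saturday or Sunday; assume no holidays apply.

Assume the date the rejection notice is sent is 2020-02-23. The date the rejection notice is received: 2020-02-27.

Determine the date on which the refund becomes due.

2020-05-29

The last day of the replacement period: 2020-02-23 + 90 days = 2020-05-23.
The date on which the refund becomes due: counting 5 business days from Saturday, 2020-05-23 (May 25, May 26, May 27, May 28, May 29, skipping weekends) reaches Friday, 2020-05-29.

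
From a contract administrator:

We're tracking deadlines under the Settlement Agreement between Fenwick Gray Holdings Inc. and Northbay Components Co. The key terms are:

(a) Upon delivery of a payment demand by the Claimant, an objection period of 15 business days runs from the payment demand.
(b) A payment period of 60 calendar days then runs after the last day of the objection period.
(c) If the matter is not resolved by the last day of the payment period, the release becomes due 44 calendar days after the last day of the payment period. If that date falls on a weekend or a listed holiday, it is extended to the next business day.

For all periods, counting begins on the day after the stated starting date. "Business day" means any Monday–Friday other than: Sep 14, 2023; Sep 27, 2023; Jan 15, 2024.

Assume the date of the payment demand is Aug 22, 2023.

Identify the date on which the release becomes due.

The last day of the objection period: 15 business days after Tuesday, Aug 22, 2023, skipping weekends — Aug 23, Aug 24, Aug 25, Aug 28, …, Sep 8, Sep 11, Sep 12 — lands on Tuesday, Sep 12, 2023.
The last day of the payment period: Sep 12, 2023 + 60 days = Nov 11, 2023.
The date on which the release becomes due: Nov 11, 2023 + 44 days = Dec 25, 2023. Dec 25, 2023 is a Monday and is not a listed holiday, so no roll-forward applies.

Dec 25, 2023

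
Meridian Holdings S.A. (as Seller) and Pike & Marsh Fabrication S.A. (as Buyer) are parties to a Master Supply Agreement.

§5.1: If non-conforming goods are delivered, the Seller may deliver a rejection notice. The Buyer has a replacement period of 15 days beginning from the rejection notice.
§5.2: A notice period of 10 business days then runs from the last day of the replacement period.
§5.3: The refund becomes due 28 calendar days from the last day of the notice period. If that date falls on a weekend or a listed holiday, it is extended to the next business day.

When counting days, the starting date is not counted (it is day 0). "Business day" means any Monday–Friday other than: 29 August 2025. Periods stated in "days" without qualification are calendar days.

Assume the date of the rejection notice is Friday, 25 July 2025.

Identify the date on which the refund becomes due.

19 September 2025

Adding 15 calendar days to 25 July 2025 gives 9 August 2025, which is the last day of the replacement period.
The last day of the notice period: counting 10 business days from Saturday, 9 August 2025 (Aug 11, Aug 12, Aug 13, Aug 14, Aug 15, Aug 18, Aug 19, Aug 20, Aug 21, Aug 22, skipping weekends) reaches Friday, 22 August 2025.
The date on which the refund becomes due: 22 August 2025 + 28 days = 19 September 2025. 19 September 2025 is a Friday and is not a listed holiday, so no roll-forward applies.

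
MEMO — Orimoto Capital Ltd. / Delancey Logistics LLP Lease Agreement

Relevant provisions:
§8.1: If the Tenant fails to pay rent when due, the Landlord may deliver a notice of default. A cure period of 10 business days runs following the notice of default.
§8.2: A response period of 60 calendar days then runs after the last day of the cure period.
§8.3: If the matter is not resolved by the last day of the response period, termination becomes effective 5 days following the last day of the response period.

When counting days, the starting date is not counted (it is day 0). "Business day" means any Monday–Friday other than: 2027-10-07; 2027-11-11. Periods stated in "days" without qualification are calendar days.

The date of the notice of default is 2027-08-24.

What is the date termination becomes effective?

The last day of the cure period: counting 10 business days from Tuesday, 2027-08-24 (Aug 25, Aug 26, Aug 27, Aug 30, Aug 31, Sep 1, Sep 2, Sep 3, Sep 6, Sep 7, skipping weekends) reaches Tuesday, 2027-09-07.
The last day of the response period: 2027-09-07 + 60 days = 2027-11-06.
The date termination becomes effective: 5 calendar days after 2027-11-06 is 2027-11-11.

2027-11-11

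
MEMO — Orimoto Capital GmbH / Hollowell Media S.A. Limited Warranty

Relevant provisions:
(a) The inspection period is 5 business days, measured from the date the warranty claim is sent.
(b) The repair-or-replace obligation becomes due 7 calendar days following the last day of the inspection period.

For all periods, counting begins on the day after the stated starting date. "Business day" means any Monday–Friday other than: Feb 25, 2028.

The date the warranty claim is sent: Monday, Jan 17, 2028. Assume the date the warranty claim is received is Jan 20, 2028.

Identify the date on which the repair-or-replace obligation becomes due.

The last day of the inspection period: counting 5 business days from Monday, Jan 17, 2028 (Jan 18, Jan 19, Jan 20, Jan 21, Jan 24, skipping weekends) reaches Monday, Jan 24, 2028.
The date on which the repair-or-replace obligation becomes due: 7 calendar days after Jan 24, 2028 is Jan 31, 2028.

Jan 31, 2028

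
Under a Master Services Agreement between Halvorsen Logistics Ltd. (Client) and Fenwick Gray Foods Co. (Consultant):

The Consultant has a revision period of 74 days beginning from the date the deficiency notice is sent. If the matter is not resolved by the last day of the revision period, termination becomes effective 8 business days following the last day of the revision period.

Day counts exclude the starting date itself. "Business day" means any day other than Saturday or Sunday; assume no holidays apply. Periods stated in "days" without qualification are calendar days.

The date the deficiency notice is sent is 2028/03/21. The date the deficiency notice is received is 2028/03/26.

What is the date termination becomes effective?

2028/06/14

Adding 74 calendar days to 2028/03/21 gives 2028/06/03, which is the last day of the revision period.
From Saturday, 2028/06/03, 8 business days (Jun 5, Jun 6, Jun 7, Jun 8, Jun 9, Jun 12, Jun 13, Jun 14, skipping weekends) brings us to Wednesday, 2028/06/14, which is the date termination becomes effective.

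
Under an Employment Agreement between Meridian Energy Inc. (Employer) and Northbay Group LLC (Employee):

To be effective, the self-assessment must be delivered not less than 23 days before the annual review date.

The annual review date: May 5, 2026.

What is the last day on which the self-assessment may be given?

May 5, 2026 minus 23 days is Apr 12, 2026.

Apr 12, 2026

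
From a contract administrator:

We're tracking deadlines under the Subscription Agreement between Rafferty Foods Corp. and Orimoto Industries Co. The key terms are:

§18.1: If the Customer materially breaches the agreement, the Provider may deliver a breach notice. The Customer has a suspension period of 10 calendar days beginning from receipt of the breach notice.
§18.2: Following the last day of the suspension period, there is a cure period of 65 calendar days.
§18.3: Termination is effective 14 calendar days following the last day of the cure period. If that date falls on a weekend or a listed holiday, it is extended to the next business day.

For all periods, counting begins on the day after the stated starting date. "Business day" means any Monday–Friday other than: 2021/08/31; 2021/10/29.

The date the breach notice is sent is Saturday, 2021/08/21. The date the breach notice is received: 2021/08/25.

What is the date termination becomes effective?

2021/11/22

Adding 10 calendar days to 2021/08/25 gives 2021/09/04, which is the last day of the suspension period.
Adding 65 calendar days to 2021/09/04 gives 2021/11/08, which is the last day of the cure period.
Adding 14 calendar days to 2021/11/08 gives 2021/11/22, which is the date termination becomes effective. 2021/11/22 is a Monday and is not a listed holiday, so no roll-forward applies.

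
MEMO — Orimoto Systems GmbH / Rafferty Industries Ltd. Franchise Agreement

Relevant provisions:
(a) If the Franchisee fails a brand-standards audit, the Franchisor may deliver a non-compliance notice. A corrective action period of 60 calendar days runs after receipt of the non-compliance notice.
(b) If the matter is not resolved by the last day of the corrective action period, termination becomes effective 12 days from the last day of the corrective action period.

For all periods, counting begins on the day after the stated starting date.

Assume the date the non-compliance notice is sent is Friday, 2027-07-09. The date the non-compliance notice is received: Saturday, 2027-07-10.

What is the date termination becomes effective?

2027-09-20

The last day of the corrective action period: 2027-07-10 + 60 days = 2027-09-08.
The date termination becomes effective: 12 calendar days after 2027-09-08 is 2027-09-20.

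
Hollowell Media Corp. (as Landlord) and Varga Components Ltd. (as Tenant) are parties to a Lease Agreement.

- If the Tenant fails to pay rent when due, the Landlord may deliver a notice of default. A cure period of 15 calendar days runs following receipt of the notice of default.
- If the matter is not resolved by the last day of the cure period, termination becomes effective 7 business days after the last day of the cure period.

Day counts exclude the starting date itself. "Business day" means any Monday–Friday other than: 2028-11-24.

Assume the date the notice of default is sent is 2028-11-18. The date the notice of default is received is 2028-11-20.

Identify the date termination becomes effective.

Adding 15 calendar days to 2028-11-20 gives 2028-12-05, which is the last day of the cure period.
The date termination becomes effective: 7 business days after Tuesday, 2028-12-05, skipping weekends — Dec 6, Dec 7, Dec 8, Dec 11, Dec 12, Dec 13, Dec 14 — lands on Thursday, 2028-12-14.

2028-12-14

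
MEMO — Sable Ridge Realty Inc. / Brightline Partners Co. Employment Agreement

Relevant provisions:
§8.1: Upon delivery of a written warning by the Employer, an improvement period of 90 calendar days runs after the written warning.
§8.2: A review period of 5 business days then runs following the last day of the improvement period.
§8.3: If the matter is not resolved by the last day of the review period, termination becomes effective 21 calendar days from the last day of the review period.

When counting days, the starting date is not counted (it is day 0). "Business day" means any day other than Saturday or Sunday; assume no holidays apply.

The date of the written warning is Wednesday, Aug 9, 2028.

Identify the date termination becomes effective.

The last day of the improvement period: Aug 9, 2028 + 90 days = Nov 7, 2028.
The last day of the review period: 5 business days after Tuesday, Nov 7, 2028, skipping weekends — Nov 8, Nov 9, Nov 10, Nov 13, Nov 14 — lands on Tuesday, Nov 14, 2028.
The date termination becomes effective: Nov 14, 2028 + 21 days = Dec 5, 2028.

Dec 5, 2028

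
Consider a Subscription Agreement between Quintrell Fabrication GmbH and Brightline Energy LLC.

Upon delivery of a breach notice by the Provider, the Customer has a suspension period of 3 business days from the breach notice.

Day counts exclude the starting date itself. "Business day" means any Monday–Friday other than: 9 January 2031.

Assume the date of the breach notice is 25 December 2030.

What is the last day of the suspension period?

30 December 2030

From Wednesday, 25 December 2030, 3 business days (Dec 26, Dec 27, Dec 30, skipping weekends) brings us to Monday, 30 December 2030, which is the last day of the suspension period.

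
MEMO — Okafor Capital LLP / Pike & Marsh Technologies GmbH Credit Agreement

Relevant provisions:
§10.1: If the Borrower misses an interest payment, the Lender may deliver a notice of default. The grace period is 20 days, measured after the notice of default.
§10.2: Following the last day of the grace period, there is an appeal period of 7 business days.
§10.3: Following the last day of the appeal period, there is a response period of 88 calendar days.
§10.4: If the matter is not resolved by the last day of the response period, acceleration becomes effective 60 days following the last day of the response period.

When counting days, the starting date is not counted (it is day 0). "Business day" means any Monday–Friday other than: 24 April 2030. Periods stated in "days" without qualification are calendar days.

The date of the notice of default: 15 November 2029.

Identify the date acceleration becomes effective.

The last day of the grace period: 15 November 2029 + 20 days = 5 December 2029.
The last day of the appeal period: 7 business days after Wednesday, 5 December 2029, skipping weekends — Dec 6, Dec 7, Dec 10, Dec 11, Dec 12, Dec 13, Dec 14 — lands on Friday, 14 December 2029.
The last day of the response period: 14 December 2029 + 88 days = 12 March 2030.
The date acceleration becomes effective: 12 March 2030 + 60 days = 11 May 2030.

11 May 2030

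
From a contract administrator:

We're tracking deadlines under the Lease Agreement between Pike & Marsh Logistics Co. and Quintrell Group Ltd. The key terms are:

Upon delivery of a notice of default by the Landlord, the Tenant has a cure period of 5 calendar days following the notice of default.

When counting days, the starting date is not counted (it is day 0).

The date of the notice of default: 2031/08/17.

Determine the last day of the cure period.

The last day of the cure period: 2031/08/17 + 5 days = 2031/08/22.

2031/08/22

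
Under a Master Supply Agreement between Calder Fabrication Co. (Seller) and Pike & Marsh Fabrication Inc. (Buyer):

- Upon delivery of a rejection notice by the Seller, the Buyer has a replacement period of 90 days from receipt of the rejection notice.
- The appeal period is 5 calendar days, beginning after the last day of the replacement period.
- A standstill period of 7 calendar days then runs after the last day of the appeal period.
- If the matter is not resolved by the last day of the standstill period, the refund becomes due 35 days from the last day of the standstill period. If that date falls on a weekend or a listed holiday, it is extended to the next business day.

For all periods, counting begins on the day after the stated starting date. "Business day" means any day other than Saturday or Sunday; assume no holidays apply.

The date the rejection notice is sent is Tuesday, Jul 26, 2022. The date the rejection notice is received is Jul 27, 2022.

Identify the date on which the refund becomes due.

Dec 12, 2022

The last day of the replacement period: Jul 27, 2022 + 90 days = Oct 25, 2022.
Adding 5 calendar days to Oct 25, 2022 gives Oct 30, 2022, which is the last day of the appeal period.
Adding 7 calendar days to Oct 30, 2022 gives Nov 6, 2022, which is the last day of the standstill period.
Adding 35 calendar days to Nov 6, 2022 gives Dec 11, 2022, which is the date on which the refund becomes due. That falls on a Sunday, so it rolls to the next business day, Monday, Dec 12, 2022.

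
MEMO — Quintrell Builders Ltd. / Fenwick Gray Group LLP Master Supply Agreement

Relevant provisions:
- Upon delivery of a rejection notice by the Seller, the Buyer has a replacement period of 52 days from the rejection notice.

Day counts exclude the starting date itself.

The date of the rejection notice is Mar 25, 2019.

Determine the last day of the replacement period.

Adding 52 calendar days to Mar 25, 2019 gives May 16, 2019, which is the last day of the replacement period.

May 16, 2019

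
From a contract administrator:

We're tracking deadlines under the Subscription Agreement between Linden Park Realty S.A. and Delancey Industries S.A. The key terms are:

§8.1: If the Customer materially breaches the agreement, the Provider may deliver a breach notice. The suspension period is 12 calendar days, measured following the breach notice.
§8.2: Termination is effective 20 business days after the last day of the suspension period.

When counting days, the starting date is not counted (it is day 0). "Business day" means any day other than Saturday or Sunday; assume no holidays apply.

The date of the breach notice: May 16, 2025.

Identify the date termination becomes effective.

The last day of the suspension period: May 16, 2025 + 12 days = May 28, 2025.
The date termination becomes effective: counting 20 business days from Wednesday, May 28, 2025 (May 29, May 30, Jun 2, Jun 3, …, Jun 23, Jun 24, Jun 25, skipping weekends) reaches Wednesday, June 25, 2025.

June 25, 2025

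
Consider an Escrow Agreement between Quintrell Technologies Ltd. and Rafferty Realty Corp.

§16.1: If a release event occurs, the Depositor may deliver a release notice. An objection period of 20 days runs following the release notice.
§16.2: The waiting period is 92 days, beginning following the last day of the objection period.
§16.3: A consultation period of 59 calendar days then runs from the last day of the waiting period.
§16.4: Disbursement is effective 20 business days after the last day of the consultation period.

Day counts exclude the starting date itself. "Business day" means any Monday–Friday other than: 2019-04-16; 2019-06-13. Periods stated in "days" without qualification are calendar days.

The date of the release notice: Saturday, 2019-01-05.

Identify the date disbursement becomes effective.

2019-07-23

The last day of the objection period: 20 calendar days after 2019-01-05 is 2019-01-25.
The last day of the waiting period: 2019-01-25 + 92 days = 2019-04-27.
The last day of the consultation period: 2019-04-27 + 59 days = 2019-06-25.
From Tuesday, 2019-06-25, 20 business days (Jun 26, Jun 27, Jun 28, Jul 1, …, Jul 19, Jul 22, Jul 23, skipping weekends) brings us to Tuesday, 2019-07-23, which is the date disbursement becomes effective.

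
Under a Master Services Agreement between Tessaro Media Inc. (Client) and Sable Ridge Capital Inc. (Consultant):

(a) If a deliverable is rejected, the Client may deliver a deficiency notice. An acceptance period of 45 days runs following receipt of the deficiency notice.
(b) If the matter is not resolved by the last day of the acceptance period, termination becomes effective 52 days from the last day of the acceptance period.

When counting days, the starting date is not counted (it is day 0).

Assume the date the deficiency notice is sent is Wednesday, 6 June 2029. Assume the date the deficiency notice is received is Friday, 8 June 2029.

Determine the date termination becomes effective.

Adding 45 calendar days to 8 June 2029 gives 23 July 2029, which is the last day of the acceptance period.
Adding 52 calendar days to 23 July 2029 gives 13 September 2029, which is the date termination becomes effective.

13 September 2029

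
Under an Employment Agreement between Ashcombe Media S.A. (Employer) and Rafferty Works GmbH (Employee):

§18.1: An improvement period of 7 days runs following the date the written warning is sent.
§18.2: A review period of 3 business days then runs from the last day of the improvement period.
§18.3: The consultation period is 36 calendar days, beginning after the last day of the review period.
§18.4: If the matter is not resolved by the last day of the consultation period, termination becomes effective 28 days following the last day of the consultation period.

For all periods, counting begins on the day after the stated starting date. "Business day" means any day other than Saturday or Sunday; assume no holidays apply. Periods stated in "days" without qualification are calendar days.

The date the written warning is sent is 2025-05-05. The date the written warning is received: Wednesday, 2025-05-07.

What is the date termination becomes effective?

2025-07-18

Adding 7 calendar days to 2025-05-05 gives 2025-05-12, which is the last day of the improvement period.
From Monday, 2025-05-12, 3 business days (May 13, May 14, May 15, skipping weekends) brings us to Thursday, 2025-05-15, which is the last day of the review period.
The last day of the consultation period: 2025-05-15 + 36 days = 2025-06-20.
Adding 28 calendar days to 2025-06-20 gives 2025-07-18, which is the date termination becomes effective.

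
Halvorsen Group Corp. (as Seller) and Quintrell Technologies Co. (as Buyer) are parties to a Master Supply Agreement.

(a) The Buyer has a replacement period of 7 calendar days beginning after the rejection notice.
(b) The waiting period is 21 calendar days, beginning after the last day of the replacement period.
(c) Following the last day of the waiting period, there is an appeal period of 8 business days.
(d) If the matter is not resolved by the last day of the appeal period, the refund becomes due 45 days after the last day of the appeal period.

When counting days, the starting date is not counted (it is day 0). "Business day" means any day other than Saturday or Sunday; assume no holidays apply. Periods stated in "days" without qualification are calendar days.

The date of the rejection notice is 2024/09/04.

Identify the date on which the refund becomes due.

The last day of the replacement period: 7 calendar days after 2024/09/04 is 2024/09/11.
Adding 21 calendar days to 2024/09/11 gives 2024/10/02, which is the last day of the waiting period.
The last day of the appeal period: 8 business days after Wednesday, 2024/10/02, skipping weekends — Oct 3, Oct 4, Oct 7, Oct 8, Oct 9, Oct 10, Oct 11, Oct 14 — lands on Monday, 2024/10/14.
The date on which the refund becomes due: 45 calendar days after 2024/10/14 is 2024/11/28.

2024/11/28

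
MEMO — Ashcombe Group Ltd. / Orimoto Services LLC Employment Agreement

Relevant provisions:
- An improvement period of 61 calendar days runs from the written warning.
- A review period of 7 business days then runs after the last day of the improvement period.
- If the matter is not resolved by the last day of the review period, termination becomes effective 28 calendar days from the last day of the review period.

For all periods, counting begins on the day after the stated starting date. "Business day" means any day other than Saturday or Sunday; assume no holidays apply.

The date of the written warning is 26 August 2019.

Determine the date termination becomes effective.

3 December 2019

The last day of the improvement period: 61 calendar days after 26 August 2019 is 26 October 2019.
The last day of the review period: counting 7 business days from Saturday, 26 October 2019 (Oct 28, Oct 29, Oct 30, Oct 31, Nov 1, Nov 4, Nov 5, skipping weekends) reaches Tuesday, 5 November 2019.
The date termination becomes effective: 5 November 2019 + 28 days = 3 December 2019.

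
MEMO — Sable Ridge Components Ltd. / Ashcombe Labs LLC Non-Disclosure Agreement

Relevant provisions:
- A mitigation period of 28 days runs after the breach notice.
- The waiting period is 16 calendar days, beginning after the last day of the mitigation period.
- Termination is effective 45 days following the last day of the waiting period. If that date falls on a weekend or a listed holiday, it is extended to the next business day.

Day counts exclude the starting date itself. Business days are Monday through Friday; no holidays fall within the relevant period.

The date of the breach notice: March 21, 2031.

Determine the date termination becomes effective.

June 18, 2031

Adding 28 calendar days to March 21, 2031 gives April 18, 2031, which is the last day of the mitigation period.
Adding 16 calendar days to April 18, 2031 gives May 4, 2031, which is the last day of the waiting period.
Adding 45 calendar days to May 4, 2031 gives June 18, 2031, which is the date termination becomes effective. June 18, 2031 is a Wednesday, so no roll-forward applies.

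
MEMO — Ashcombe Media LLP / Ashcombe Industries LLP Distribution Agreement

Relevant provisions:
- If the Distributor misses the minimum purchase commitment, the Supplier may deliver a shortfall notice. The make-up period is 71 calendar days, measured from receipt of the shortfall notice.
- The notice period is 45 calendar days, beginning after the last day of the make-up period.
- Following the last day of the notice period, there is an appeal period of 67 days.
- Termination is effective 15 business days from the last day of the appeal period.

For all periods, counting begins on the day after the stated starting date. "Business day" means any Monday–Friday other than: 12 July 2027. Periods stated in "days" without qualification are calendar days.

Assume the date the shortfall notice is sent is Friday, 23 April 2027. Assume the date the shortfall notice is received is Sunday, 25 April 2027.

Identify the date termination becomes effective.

The last day of the make-up period: 25 April 2027 + 71 days = 5 July 2027.
The last day of the notice period: 45 calendar days after 5 July 2027 is 19 August 2027.
The last day of the appeal period: 67 calendar days after 19 August 2027 is 25 October 2027.
The date termination becomes effective: counting 15 business days from Monday, 25 October 2027 (Oct 26, Oct 27, Oct 28, Oct 29, …, Nov 11, Nov 12, Nov 15, skipping weekends) reaches Monday, 15 November 2027.

15 November 2027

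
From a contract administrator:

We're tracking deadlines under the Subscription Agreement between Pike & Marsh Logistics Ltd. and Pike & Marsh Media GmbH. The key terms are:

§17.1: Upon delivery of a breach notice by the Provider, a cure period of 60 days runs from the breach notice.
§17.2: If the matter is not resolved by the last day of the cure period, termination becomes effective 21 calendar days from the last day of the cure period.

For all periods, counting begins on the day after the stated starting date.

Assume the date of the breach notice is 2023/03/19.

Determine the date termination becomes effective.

2023/06/08

The last day of the cure period: 2023/03/19 + 60 days = 2023/05/18.
The date termination becomes effective: 2023/05/18 + 21 days = 2023/06/08.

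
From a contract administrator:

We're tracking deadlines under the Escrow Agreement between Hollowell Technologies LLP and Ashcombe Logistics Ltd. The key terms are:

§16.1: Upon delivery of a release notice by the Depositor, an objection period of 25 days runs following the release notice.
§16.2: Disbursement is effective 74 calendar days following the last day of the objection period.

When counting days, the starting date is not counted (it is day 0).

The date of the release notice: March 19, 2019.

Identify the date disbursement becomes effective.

June 26, 2019

The last day of the objection period: March 19, 2019 + 25 days = April 13, 2019.
The date disbursement becomes effective: 74 calendar days after April 13, 2019 is June 26, 2019.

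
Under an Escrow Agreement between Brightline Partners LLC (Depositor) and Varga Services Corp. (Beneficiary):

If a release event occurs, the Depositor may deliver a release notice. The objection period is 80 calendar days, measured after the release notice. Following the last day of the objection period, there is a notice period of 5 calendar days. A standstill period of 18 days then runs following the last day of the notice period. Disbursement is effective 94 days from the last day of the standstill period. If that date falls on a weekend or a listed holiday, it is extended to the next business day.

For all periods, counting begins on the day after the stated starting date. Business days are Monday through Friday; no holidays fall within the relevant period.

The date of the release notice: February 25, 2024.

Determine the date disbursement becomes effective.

September 9, 2024

The last day of the objection period: 80 calendar days after February 25, 2024 is May 15, 2024.
Adding 5 calendar days to May 15, 2024 gives May 20, 2024, which is the last day of the notice period.
The last day of the standstill period: May 20, 2024 + 18 days = June 7, 2024.
Adding 94 calendar days to June 7, 2024 gives September 9, 2024, which is the date disbursement becomes effective. September 9, 2024 is a Monday, so no roll-forward applies.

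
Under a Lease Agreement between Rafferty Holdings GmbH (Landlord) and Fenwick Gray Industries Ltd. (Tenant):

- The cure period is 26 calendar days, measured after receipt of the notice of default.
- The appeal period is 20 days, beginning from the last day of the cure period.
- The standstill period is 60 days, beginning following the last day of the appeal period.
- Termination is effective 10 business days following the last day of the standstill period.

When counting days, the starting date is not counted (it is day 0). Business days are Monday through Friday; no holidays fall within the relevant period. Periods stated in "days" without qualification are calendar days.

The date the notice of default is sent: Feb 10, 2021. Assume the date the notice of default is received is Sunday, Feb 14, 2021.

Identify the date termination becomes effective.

Jun 14, 2021

Adding 26 calendar days to Feb 14, 2021 gives Mar 12, 2021, which is the last day of the cure period.
Adding 20 calendar days to Mar 12, 2021 gives Apr 1, 2021, which is the last day of the appeal period.
The last day of the standstill period: Apr 1, 2021 + 60 days = May 31, 2021.
From Monday, May 31, 2021, 10 business days (Jun 1, Jun 2, Jun 3, Jun 4, Jun 7, Jun 8, Jun 9, Jun 10, Jun 11, Jun 14, skipping weekends) brings us to Monday, Jun 14, 2021, which is the date termination becomes effective.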